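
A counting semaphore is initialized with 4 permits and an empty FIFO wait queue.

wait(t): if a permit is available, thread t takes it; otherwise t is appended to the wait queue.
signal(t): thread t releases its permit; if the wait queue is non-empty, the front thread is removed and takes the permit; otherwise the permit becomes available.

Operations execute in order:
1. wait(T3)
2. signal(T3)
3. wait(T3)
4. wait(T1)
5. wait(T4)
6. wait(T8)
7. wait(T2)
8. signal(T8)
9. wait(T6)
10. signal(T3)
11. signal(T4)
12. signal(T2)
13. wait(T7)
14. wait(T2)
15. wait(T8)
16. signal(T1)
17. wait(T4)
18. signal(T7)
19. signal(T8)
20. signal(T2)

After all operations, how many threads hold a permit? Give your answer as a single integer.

Answer: 2

Derivation:
Step 1: wait(T3) -> count=3 queue=[] holders={T3}
Step 2: signal(T3) -> count=4 queue=[] holders={none}
Step 3: wait(T3) -> count=3 queue=[] holders={T3}
Step 4: wait(T1) -> count=2 queue=[] holders={T1,T3}
Step 5: wait(T4) -> count=1 queue=[] holders={T1,T3,T4}
Step 6: wait(T8) -> count=0 queue=[] holders={T1,T3,T4,T8}
Step 7: wait(T2) -> count=0 queue=[T2] holders={T1,T3,T4,T8}
Step 8: signal(T8) -> count=0 queue=[] holders={T1,T2,T3,T4}
Step 9: wait(T6) -> count=0 queue=[T6] holders={T1,T2,T3,T4}
Step 10: signal(T3) -> count=0 queue=[] holders={T1,T2,T4,T6}
Step 11: signal(T4) -> count=1 queue=[] holders={T1,T2,T6}
Step 12: signal(T2) -> count=2 queue=[] holders={T1,T6}
Step 13: wait(T7) -> count=1 queue=[] holders={T1,T6,T7}
Step 14: wait(T2) -> count=0 queue=[] holders={T1,T2,T6,T7}
Step 15: wait(T8) -> count=0 queue=[T8] holders={T1,T2,T6,T7}
Step 16: signal(T1) -> count=0 queue=[] holders={T2,T6,T7,T8}
Step 17: wait(T4) -> count=0 queue=[T4] holders={T2,T6,T7,T8}
Step 18: signal(T7) -> count=0 queue=[] holders={T2,T4,T6,T8}
Step 19: signal(T8) -> count=1 queue=[] holders={T2,T4,T6}
Step 20: signal(T2) -> count=2 queue=[] holders={T4,T6}
Final holders: {T4,T6} -> 2 thread(s)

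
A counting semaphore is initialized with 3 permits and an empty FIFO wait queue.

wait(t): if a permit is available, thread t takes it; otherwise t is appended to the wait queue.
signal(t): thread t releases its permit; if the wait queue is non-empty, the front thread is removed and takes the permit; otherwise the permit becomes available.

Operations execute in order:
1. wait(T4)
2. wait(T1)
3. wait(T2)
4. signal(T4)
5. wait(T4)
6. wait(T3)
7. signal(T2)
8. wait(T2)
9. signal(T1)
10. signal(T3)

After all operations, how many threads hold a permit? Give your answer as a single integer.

Answer: 2

Derivation:
Step 1: wait(T4) -> count=2 queue=[] holders={T4}
Step 2: wait(T1) -> count=1 queue=[] holders={T1,T4}
Step 3: wait(T2) -> count=0 queue=[] holders={T1,T2,T4}
Step 4: signal(T4) -> count=1 queue=[] holders={T1,T2}
Step 5: wait(T4) -> count=0 queue=[] holders={T1,T2,T4}
Step 6: wait(T3) -> count=0 queue=[T3] holders={T1,T2,T4}
Step 7: signal(T2) -> count=0 queue=[] holders={T1,T3,T4}
Step 8: wait(T2) -> count=0 queue=[T2] holders={T1,T3,T4}
Step 9: signal(T1) -> count=0 queue=[] holders={T2,T3,T4}
Step 10: signal(T3) -> count=1 queue=[] holders={T2,T4}
Final holders: {T2,T4} -> 2 thread(s)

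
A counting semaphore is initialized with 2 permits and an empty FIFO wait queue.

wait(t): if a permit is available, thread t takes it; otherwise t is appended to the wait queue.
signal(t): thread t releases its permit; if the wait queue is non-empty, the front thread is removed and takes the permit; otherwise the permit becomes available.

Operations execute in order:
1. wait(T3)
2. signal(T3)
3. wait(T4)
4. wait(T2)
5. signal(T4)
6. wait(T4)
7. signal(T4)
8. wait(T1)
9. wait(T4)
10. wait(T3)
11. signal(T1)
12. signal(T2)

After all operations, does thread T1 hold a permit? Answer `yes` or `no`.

Answer: no

Derivation:
Step 1: wait(T3) -> count=1 queue=[] holders={T3}
Step 2: signal(T3) -> count=2 queue=[] holders={none}
Step 3: wait(T4) -> count=1 queue=[] holders={T4}
Step 4: wait(T2) -> count=0 queue=[] holders={T2,T4}
Step 5: signal(T4) -> count=1 queue=[] holders={T2}
Step 6: wait(T4) -> count=0 queue=[] holders={T2,T4}
Step 7: signal(T4) -> count=1 queue=[] holders={T2}
Step 8: wait(T1) -> count=0 queue=[] holders={T1,T2}
Step 9: wait(T4) -> count=0 queue=[T4] holders={T1,T2}
Step 10: wait(T3) -> count=0 queue=[T4,T3] holders={T1,T2}
Step 11: signal(T1) -> count=0 queue=[T3] holders={T2,T4}
Step 12: signal(T2) -> count=0 queue=[] holders={T3,T4}
Final holders: {T3,T4} -> T1 not in holders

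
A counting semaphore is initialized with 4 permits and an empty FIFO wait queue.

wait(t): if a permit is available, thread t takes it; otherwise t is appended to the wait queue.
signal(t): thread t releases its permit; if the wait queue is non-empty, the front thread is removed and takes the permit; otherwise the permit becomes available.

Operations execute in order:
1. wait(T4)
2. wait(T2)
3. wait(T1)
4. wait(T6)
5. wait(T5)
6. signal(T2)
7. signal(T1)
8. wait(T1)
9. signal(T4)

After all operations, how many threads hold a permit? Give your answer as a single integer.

Answer: 3

Derivation:
Step 1: wait(T4) -> count=3 queue=[] holders={T4}
Step 2: wait(T2) -> count=2 queue=[] holders={T2,T4}
Step 3: wait(T1) -> count=1 queue=[] holders={T1,T2,T4}
Step 4: wait(T6) -> count=0 queue=[] holders={T1,T2,T4,T6}
Step 5: wait(T5) -> count=0 queue=[T5] holders={T1,T2,T4,T6}
Step 6: signal(T2) -> count=0 queue=[] holders={T1,T4,T5,T6}
Step 7: signal(T1) -> count=1 queue=[] holders={T4,T5,T6}
Step 8: wait(T1) -> count=0 queue=[] holders={T1,T4,T5,T6}
Step 9: signal(T4) -> count=1 queue=[] holders={T1,T5,T6}
Final holders: {T1,T5,T6} -> 3 thread(s)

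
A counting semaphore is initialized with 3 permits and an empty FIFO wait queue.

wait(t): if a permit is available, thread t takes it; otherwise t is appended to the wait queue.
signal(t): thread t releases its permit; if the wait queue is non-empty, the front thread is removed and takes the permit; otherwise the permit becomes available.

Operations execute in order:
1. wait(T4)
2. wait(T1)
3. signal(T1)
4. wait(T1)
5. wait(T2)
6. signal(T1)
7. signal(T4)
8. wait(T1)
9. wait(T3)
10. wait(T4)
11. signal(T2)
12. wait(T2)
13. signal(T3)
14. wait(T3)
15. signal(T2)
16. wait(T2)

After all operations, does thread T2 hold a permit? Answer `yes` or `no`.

Step 1: wait(T4) -> count=2 queue=[] holders={T4}
Step 2: wait(T1) -> count=1 queue=[] holders={T1,T4}
Step 3: signal(T1) -> count=2 queue=[] holders={T4}
Step 4: wait(T1) -> count=1 queue=[] holders={T1,T4}
Step 5: wait(T2) -> count=0 queue=[] holders={T1,T2,T4}
Step 6: signal(T1) -> count=1 queue=[] holders={T2,T4}
Step 7: signal(T4) -> count=2 queue=[] holders={T2}
Step 8: wait(T1) -> count=1 queue=[] holders={T1,T2}
Step 9: wait(T3) -> count=0 queue=[] holders={T1,T2,T3}
Step 10: wait(T4) -> count=0 queue=[T4] holders={T1,T2,T3}
Step 11: signal(T2) -> count=0 queue=[] holders={T1,T3,T4}
Step 12: wait(T2) -> count=0 queue=[T2] holders={T1,T3,T4}
Step 13: signal(T3) -> count=0 queue=[] holders={T1,T2,T4}
Step 14: wait(T3) -> count=0 queue=[T3] holders={T1,T2,T4}
Step 15: signal(T2) -> count=0 queue=[] holders={T1,T3,T4}
Step 16: wait(T2) -> count=0 queue=[T2] holders={T1,T3,T4}
Final holders: {T1,T3,T4} -> T2 not in holders

Answer: no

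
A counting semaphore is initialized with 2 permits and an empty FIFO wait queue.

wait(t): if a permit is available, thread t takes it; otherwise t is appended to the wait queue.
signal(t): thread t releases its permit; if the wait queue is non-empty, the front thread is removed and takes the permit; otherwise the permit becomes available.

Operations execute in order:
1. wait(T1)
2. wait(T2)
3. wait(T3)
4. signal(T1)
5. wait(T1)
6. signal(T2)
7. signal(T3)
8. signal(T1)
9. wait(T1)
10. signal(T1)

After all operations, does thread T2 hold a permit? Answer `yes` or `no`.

Answer: no

Derivation:
Step 1: wait(T1) -> count=1 queue=[] holders={T1}
Step 2: wait(T2) -> count=0 queue=[] holders={T1,T2}
Step 3: wait(T3) -> count=0 queue=[T3] holders={T1,T2}
Step 4: signal(T1) -> count=0 queue=[] holders={T2,T3}
Step 5: wait(T1) -> count=0 queue=[T1] holders={T2,T3}
Step 6: signal(T2) -> count=0 queue=[] holders={T1,T3}
Step 7: signal(T3) -> count=1 queue=[] holders={T1}
Step 8: signal(T1) -> count=2 queue=[] holders={none}
Step 9: wait(T1) -> count=1 queue=[] holders={T1}
Step 10: signal(T1) -> count=2 queue=[] holders={none}
Final holders: {none} -> T2 not in holders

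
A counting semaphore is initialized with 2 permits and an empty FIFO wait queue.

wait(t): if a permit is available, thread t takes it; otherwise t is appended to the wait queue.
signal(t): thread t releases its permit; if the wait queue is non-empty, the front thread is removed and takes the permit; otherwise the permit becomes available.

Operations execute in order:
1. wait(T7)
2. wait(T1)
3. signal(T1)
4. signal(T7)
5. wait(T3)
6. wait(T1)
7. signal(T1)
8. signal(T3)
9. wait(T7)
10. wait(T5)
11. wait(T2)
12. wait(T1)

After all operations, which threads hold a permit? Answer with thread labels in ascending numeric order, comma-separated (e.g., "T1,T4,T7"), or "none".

Step 1: wait(T7) -> count=1 queue=[] holders={T7}
Step 2: wait(T1) -> count=0 queue=[] holders={T1,T7}
Step 3: signal(T1) -> count=1 queue=[] holders={T7}
Step 4: signal(T7) -> count=2 queue=[] holders={none}
Step 5: wait(T3) -> count=1 queue=[] holders={T3}
Step 6: wait(T1) -> count=0 queue=[] holders={T1,T3}
Step 7: signal(T1) -> count=1 queue=[] holders={T3}
Step 8: signal(T3) -> count=2 queue=[] holders={none}
Step 9: wait(T7) -> count=1 queue=[] holders={T7}
Step 10: wait(T5) -> count=0 queue=[] holders={T5,T7}
Step 11: wait(T2) -> count=0 queue=[T2] holders={T5,T7}
Step 12: wait(T1) -> count=0 queue=[T2,T1] holders={T5,T7}
Final holders: T5,T7

Answer: T5,T7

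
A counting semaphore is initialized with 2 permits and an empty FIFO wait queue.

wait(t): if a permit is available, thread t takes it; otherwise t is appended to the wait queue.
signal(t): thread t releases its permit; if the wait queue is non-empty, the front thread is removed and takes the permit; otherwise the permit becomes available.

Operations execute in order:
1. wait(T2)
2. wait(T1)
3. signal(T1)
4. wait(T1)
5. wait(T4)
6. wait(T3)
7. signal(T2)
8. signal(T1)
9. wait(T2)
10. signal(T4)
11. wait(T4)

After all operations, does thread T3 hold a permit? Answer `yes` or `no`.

Step 1: wait(T2) -> count=1 queue=[] holders={T2}
Step 2: wait(T1) -> count=0 queue=[] holders={T1,T2}
Step 3: signal(T1) -> count=1 queue=[] holders={T2}
Step 4: wait(T1) -> count=0 queue=[] holders={T1,T2}
Step 5: wait(T4) -> count=0 queue=[T4] holders={T1,T2}
Step 6: wait(T3) -> count=0 queue=[T4,T3] holders={T1,T2}
Step 7: signal(T2) -> count=0 queue=[T3] holders={T1,T4}
Step 8: signal(T1) -> count=0 queue=[] holders={T3,T4}
Step 9: wait(T2) -> count=0 queue=[T2] holders={T3,T4}
Step 10: signal(T4) -> count=0 queue=[] holders={T2,T3}
Step 11: wait(T4) -> count=0 queue=[T4] holders={T2,T3}
Final holders: {T2,T3} -> T3 in holders

Answer: yes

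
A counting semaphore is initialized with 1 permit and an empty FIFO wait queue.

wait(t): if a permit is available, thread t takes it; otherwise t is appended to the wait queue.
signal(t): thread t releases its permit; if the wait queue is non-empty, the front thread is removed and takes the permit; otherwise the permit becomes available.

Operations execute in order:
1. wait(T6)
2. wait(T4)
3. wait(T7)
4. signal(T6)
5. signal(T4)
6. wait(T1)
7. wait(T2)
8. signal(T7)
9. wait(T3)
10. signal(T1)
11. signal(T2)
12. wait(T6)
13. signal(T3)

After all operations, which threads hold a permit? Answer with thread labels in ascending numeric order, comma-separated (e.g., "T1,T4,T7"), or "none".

Step 1: wait(T6) -> count=0 queue=[] holders={T6}
Step 2: wait(T4) -> count=0 queue=[T4] holders={T6}
Step 3: wait(T7) -> count=0 queue=[T4,T7] holders={T6}
Step 4: signal(T6) -> count=0 queue=[T7] holders={T4}
Step 5: signal(T4) -> count=0 queue=[] holders={T7}
Step 6: wait(T1) -> count=0 queue=[T1] holders={T7}
Step 7: wait(T2) -> count=0 queue=[T1,T2] holders={T7}
Step 8: signal(T7) -> count=0 queue=[T2] holders={T1}
Step 9: wait(T3) -> count=0 queue=[T2,T3] holders={T1}
Step 10: signal(T1) -> count=0 queue=[T3] holders={T2}
Step 11: signal(T2) -> count=0 queue=[] holders={T3}
Step 12: wait(T6) -> count=0 queue=[T6] holders={T3}
Step 13: signal(T3) -> count=0 queue=[] holders={T6}
Final holders: T6

Answer: T6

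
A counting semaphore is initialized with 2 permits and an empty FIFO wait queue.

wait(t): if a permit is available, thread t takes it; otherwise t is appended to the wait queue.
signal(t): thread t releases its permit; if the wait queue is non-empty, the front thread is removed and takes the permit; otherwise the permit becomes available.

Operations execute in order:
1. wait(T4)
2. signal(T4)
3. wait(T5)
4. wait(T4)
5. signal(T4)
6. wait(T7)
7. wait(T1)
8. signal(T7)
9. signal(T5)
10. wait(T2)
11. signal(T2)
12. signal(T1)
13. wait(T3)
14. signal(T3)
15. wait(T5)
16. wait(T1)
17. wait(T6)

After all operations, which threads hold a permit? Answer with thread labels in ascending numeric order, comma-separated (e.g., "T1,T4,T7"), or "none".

Answer: T1,T5

Derivation:
Step 1: wait(T4) -> count=1 queue=[] holders={T4}
Step 2: signal(T4) -> count=2 queue=[] holders={none}
Step 3: wait(T5) -> count=1 queue=[] holders={T5}
Step 4: wait(T4) -> count=0 queue=[] holders={T4,T5}
Step 5: signal(T4) -> count=1 queue=[] holders={T5}
Step 6: wait(T7) -> count=0 queue=[] holders={T5,T7}
Step 7: wait(T1) -> count=0 queue=[T1] holders={T5,T7}
Step 8: signal(T7) -> count=0 queue=[] holders={T1,T5}
Step 9: signal(T5) -> count=1 queue=[] holders={T1}
Step 10: wait(T2) -> count=0 queue=[] holders={T1,T2}
Step 11: signal(T2) -> count=1 queue=[] holders={T1}
Step 12: signal(T1) -> count=2 queue=[] holders={none}
Step 13: wait(T3) -> count=1 queue=[] holders={T3}
Step 14: signal(T3) -> count=2 queue=[] holders={none}
Step 15: wait(T5) -> count=1 queue=[] holders={T5}
Step 16: wait(T1) -> count=0 queue=[] holders={T1,T5}
Step 17: wait(T6) -> count=0 queue=[T6] holders={T1,T5}
Final holders: T1,T5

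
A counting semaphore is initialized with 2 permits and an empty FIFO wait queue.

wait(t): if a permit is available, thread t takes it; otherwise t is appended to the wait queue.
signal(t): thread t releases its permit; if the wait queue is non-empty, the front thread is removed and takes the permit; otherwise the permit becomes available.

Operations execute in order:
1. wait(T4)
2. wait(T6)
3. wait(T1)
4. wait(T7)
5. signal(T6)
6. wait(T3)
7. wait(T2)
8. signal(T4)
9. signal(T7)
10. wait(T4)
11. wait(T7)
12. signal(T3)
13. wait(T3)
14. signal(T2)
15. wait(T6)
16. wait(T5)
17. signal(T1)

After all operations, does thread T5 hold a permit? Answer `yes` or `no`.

Step 1: wait(T4) -> count=1 queue=[] holders={T4}
Step 2: wait(T6) -> count=0 queue=[] holders={T4,T6}
Step 3: wait(T1) -> count=0 queue=[T1] holders={T4,T6}
Step 4: wait(T7) -> count=0 queue=[T1,T7] holders={T4,T6}
Step 5: signal(T6) -> count=0 queue=[T7] holders={T1,T4}
Step 6: wait(T3) -> count=0 queue=[T7,T3] holders={T1,T4}
Step 7: wait(T2) -> count=0 queue=[T7,T3,T2] holders={T1,T4}
Step 8: signal(T4) -> count=0 queue=[T3,T2] holders={T1,T7}
Step 9: signal(T7) -> count=0 queue=[T2] holders={T1,T3}
Step 10: wait(T4) -> count=0 queue=[T2,T4] holders={T1,T3}
Step 11: wait(T7) -> count=0 queue=[T2,T4,T7] holders={T1,T3}
Step 12: signal(T3) -> count=0 queue=[T4,T7] holders={T1,T2}
Step 13: wait(T3) -> count=0 queue=[T4,T7,T3] holders={T1,T2}
Step 14: signal(T2) -> count=0 queue=[T7,T3] holders={T1,T4}
Step 15: wait(T6) -> count=0 queue=[T7,T3,T6] holders={T1,T4}
Step 16: wait(T5) -> count=0 queue=[T7,T3,T6,T5] holders={T1,T4}
Step 17: signal(T1) -> count=0 queue=[T3,T6,T5] holders={T4,T7}
Final holders: {T4,T7} -> T5 not in holders

Answer: no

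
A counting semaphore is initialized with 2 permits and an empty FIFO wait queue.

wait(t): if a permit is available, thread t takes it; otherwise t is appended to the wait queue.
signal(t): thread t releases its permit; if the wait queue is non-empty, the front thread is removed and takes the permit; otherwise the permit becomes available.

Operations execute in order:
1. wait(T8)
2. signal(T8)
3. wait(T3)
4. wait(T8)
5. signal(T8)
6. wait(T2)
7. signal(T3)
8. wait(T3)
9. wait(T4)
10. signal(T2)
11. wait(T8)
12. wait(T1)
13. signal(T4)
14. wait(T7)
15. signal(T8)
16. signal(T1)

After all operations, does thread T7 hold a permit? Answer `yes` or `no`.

Answer: yes

Derivation:
Step 1: wait(T8) -> count=1 queue=[] holders={T8}
Step 2: signal(T8) -> count=2 queue=[] holders={none}
Step 3: wait(T3) -> count=1 queue=[] holders={T3}
Step 4: wait(T8) -> count=0 queue=[] holders={T3,T8}
Step 5: signal(T8) -> count=1 queue=[] holders={T3}
Step 6: wait(T2) -> count=0 queue=[] holders={T2,T3}
Step 7: signal(T3) -> count=1 queue=[] holders={T2}
Step 8: wait(T3) -> count=0 queue=[] holders={T2,T3}
Step 9: wait(T4) -> count=0 queue=[T4] holders={T2,T3}
Step 10: signal(T2) -> count=0 queue=[] holders={T3,T4}
Step 11: wait(T8) -> count=0 queue=[T8] holders={T3,T4}
Step 12: wait(T1) -> count=0 queue=[T8,T1] holders={T3,T4}
Step 13: signal(T4) -> count=0 queue=[T1] holders={T3,T8}
Step 14: wait(T7) -> count=0 queue=[T1,T7] holders={T3,T8}
Step 15: signal(T8) -> count=0 queue=[T7] holders={T1,T3}
Step 16: signal(T1) -> count=0 queue=[] holders={T3,T7}
Final holders: {T3,T7} -> T7 in holders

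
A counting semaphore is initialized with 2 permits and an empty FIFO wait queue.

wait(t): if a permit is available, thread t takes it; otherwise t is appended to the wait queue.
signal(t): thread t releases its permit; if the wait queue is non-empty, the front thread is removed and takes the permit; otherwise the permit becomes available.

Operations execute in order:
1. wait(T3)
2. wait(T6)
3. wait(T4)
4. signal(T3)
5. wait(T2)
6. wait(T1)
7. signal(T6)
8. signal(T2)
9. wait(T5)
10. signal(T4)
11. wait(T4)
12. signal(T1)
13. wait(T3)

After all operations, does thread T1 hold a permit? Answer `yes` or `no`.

Answer: no

Derivation:
Step 1: wait(T3) -> count=1 queue=[] holders={T3}
Step 2: wait(T6) -> count=0 queue=[] holders={T3,T6}
Step 3: wait(T4) -> count=0 queue=[T4] holders={T3,T6}
Step 4: signal(T3) -> count=0 queue=[] holders={T4,T6}
Step 5: wait(T2) -> count=0 queue=[T2] holders={T4,T6}
Step 6: wait(T1) -> count=0 queue=[T2,T1] holders={T4,T6}
Step 7: signal(T6) -> count=0 queue=[T1] holders={T2,T4}
Step 8: signal(T2) -> count=0 queue=[] holders={T1,T4}
Step 9: wait(T5) -> count=0 queue=[T5] holders={T1,T4}
Step 10: signal(T4) -> count=0 queue=[] holders={T1,T5}
Step 11: wait(T4) -> count=0 queue=[T4] holders={T1,T5}
Step 12: signal(T1) -> count=0 queue=[] holders={T4,T5}
Step 13: wait(T3) -> count=0 queue=[T3] holders={T4,T5}
Final holders: {T4,T5} -> T1 not in holders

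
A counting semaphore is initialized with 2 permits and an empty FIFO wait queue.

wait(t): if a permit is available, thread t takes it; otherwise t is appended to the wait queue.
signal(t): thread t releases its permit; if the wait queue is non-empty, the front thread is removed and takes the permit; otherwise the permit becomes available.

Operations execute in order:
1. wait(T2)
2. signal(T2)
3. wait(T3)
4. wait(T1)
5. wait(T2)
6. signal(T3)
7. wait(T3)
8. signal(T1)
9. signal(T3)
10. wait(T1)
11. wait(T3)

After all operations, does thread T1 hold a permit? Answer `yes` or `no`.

Step 1: wait(T2) -> count=1 queue=[] holders={T2}
Step 2: signal(T2) -> count=2 queue=[] holders={none}
Step 3: wait(T3) -> count=1 queue=[] holders={T3}
Step 4: wait(T1) -> count=0 queue=[] holders={T1,T3}
Step 5: wait(T2) -> count=0 queue=[T2] holders={T1,T3}
Step 6: signal(T3) -> count=0 queue=[] holders={T1,T2}
Step 7: wait(T3) -> count=0 queue=[T3] holders={T1,T2}
Step 8: signal(T1) -> count=0 queue=[] holders={T2,T3}
Step 9: signal(T3) -> count=1 queue=[] holders={T2}
Step 10: wait(T1) -> count=0 queue=[] holders={T1,T2}
Step 11: wait(T3) -> count=0 queue=[T3] holders={T1,T2}
Final holders: {T1,T2} -> T1 in holders

Answer: yes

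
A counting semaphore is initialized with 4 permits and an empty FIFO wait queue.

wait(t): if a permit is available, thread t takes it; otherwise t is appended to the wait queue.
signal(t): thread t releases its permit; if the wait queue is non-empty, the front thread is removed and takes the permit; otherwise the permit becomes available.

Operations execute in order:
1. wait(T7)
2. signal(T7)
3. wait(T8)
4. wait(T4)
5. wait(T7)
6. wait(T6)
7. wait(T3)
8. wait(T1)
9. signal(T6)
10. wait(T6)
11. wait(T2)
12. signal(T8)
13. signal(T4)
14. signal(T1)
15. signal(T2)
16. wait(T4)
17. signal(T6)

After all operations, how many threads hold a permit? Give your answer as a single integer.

Answer: 3

Derivation:
Step 1: wait(T7) -> count=3 queue=[] holders={T7}
Step 2: signal(T7) -> count=4 queue=[] holders={none}
Step 3: wait(T8) -> count=3 queue=[] holders={T8}
Step 4: wait(T4) -> count=2 queue=[] holders={T4,T8}
Step 5: wait(T7) -> count=1 queue=[] holders={T4,T7,T8}
Step 6: wait(T6) -> count=0 queue=[] holders={T4,T6,T7,T8}
Step 7: wait(T3) -> count=0 queue=[T3] holders={T4,T6,T7,T8}
Step 8: wait(T1) -> count=0 queue=[T3,T1] holders={T4,T6,T7,T8}
Step 9: signal(T6) -> count=0 queue=[T1] holders={T3,T4,T7,T8}
Step 10: wait(T6) -> count=0 queue=[T1,T6] holders={T3,T4,T7,T8}
Step 11: wait(T2) -> count=0 queue=[T1,T6,T2] holders={T3,T4,T7,T8}
Step 12: signal(T8) -> count=0 queue=[T6,T2] holders={T1,T3,T4,T7}
Step 13: signal(T4) -> count=0 queue=[T2] holders={T1,T3,T6,T7}
Step 14: signal(T1) -> count=0 queue=[] holders={T2,T3,T6,T7}
Step 15: signal(T2) -> count=1 queue=[] holders={T3,T6,T7}
Step 16: wait(T4) -> count=0 queue=[] holders={T3,T4,T6,T7}
Step 17: signal(T6) -> count=1 queue=[] holders={T3,T4,T7}
Final holders: {T3,T4,T7} -> 3 thread(s)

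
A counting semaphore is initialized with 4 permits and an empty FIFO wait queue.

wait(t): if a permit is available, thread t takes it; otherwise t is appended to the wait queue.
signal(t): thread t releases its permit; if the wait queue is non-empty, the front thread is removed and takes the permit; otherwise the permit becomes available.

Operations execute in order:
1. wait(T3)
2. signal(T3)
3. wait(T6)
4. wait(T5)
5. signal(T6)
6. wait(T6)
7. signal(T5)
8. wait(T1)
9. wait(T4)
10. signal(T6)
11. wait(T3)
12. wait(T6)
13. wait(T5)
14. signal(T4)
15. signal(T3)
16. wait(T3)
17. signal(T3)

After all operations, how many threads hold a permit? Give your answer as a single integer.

Step 1: wait(T3) -> count=3 queue=[] holders={T3}
Step 2: signal(T3) -> count=4 queue=[] holders={none}
Step 3: wait(T6) -> count=3 queue=[] holders={T6}
Step 4: wait(T5) -> count=2 queue=[] holders={T5,T6}
Step 5: signal(T6) -> count=3 queue=[] holders={T5}
Step 6: wait(T6) -> count=2 queue=[] holders={T5,T6}
Step 7: signal(T5) -> count=3 queue=[] holders={T6}
Step 8: wait(T1) -> count=2 queue=[] holders={T1,T6}
Step 9: wait(T4) -> count=1 queue=[] holders={T1,T4,T6}
Step 10: signal(T6) -> count=2 queue=[] holders={T1,T4}
Step 11: wait(T3) -> count=1 queue=[] holders={T1,T3,T4}
Step 12: wait(T6) -> count=0 queue=[] holders={T1,T3,T4,T6}
Step 13: wait(T5) -> count=0 queue=[T5] holders={T1,T3,T4,T6}
Step 14: signal(T4) -> count=0 queue=[] holders={T1,T3,T5,T6}
Step 15: signal(T3) -> count=1 queue=[] holders={T1,T5,T6}
Step 16: wait(T3) -> count=0 queue=[] holders={T1,T3,T5,T6}
Step 17: signal(T3) -> count=1 queue=[] holders={T1,T5,T6}
Final holders: {T1,T5,T6} -> 3 thread(s)

Answer: 3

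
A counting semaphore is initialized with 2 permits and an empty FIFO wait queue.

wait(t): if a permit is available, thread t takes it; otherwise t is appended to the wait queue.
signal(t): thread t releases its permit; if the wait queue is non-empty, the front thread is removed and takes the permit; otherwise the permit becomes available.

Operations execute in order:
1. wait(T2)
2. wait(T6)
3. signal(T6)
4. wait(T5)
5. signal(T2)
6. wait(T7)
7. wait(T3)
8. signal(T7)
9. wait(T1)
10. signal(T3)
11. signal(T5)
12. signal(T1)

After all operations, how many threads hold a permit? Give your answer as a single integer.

Answer: 0

Derivation:
Step 1: wait(T2) -> count=1 queue=[] holders={T2}
Step 2: wait(T6) -> count=0 queue=[] holders={T2,T6}
Step 3: signal(T6) -> count=1 queue=[] holders={T2}
Step 4: wait(T5) -> count=0 queue=[] holders={T2,T5}
Step 5: signal(T2) -> count=1 queue=[] holders={T5}
Step 6: wait(T7) -> count=0 queue=[] holders={T5,T7}
Step 7: wait(T3) -> count=0 queue=[T3] holders={T5,T7}
Step 8: signal(T7) -> count=0 queue=[] holders={T3,T5}
Step 9: wait(T1) -> count=0 queue=[T1] holders={T3,T5}
Step 10: signal(T3) -> count=0 queue=[] holders={T1,T5}
Step 11: signal(T5) -> count=1 queue=[] holders={T1}
Step 12: signal(T1) -> count=2 queue=[] holders={none}
Final holders: {none} -> 0 thread(s)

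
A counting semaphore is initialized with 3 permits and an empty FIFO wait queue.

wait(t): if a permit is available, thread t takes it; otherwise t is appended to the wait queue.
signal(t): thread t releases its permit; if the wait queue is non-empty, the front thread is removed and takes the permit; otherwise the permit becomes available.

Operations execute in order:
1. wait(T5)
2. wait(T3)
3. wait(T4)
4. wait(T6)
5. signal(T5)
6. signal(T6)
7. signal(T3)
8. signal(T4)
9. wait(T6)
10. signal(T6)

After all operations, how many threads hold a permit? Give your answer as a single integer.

Step 1: wait(T5) -> count=2 queue=[] holders={T5}
Step 2: wait(T3) -> count=1 queue=[] holders={T3,T5}
Step 3: wait(T4) -> count=0 queue=[] holders={T3,T4,T5}
Step 4: wait(T6) -> count=0 queue=[T6] holders={T3,T4,T5}
Step 5: signal(T5) -> count=0 queue=[] holders={T3,T4,T6}
Step 6: signal(T6) -> count=1 queue=[] holders={T3,T4}
Step 7: signal(T3) -> count=2 queue=[] holders={T4}
Step 8: signal(T4) -> count=3 queue=[] holders={none}
Step 9: wait(T6) -> count=2 queue=[] holders={T6}
Step 10: signal(T6) -> count=3 queue=[] holders={none}
Final holders: {none} -> 0 thread(s)

Answer: 0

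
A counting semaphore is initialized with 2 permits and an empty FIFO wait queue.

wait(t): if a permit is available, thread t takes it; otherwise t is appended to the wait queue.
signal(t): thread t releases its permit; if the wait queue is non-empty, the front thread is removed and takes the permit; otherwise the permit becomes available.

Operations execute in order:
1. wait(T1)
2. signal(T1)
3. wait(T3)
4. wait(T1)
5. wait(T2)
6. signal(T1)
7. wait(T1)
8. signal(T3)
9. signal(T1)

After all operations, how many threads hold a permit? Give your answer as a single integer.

Answer: 1

Derivation:
Step 1: wait(T1) -> count=1 queue=[] holders={T1}
Step 2: signal(T1) -> count=2 queue=[] holders={none}
Step 3: wait(T3) -> count=1 queue=[] holders={T3}
Step 4: wait(T1) -> count=0 queue=[] holders={T1,T3}
Step 5: wait(T2) -> count=0 queue=[T2] holders={T1,T3}
Step 6: signal(T1) -> count=0 queue=[] holders={T2,T3}
Step 7: wait(T1) -> count=0 queue=[T1] holders={T2,T3}
Step 8: signal(T3) -> count=0 queue=[] holders={T1,T2}
Step 9: signal(T1) -> count=1 queue=[] holders={T2}
Final holders: {T2} -> 1 thread(s)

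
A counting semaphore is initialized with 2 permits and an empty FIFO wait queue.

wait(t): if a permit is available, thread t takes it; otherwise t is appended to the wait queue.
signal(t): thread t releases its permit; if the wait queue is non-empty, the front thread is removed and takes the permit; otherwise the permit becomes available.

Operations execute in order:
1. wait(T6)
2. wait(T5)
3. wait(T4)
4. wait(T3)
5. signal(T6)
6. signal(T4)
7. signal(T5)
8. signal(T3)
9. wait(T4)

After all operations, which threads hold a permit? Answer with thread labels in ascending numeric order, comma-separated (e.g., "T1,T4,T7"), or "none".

Step 1: wait(T6) -> count=1 queue=[] holders={T6}
Step 2: wait(T5) -> count=0 queue=[] holders={T5,T6}
Step 3: wait(T4) -> count=0 queue=[T4] holders={T5,T6}
Step 4: wait(T3) -> count=0 queue=[T4,T3] holders={T5,T6}
Step 5: signal(T6) -> count=0 queue=[T3] holders={T4,T5}
Step 6: signal(T4) -> count=0 queue=[] holders={T3,T5}
Step 7: signal(T5) -> count=1 queue=[] holders={T3}
Step 8: signal(T3) -> count=2 queue=[] holders={none}
Step 9: wait(T4) -> count=1 queue=[] holders={T4}
Final holders: T4

Answer: T4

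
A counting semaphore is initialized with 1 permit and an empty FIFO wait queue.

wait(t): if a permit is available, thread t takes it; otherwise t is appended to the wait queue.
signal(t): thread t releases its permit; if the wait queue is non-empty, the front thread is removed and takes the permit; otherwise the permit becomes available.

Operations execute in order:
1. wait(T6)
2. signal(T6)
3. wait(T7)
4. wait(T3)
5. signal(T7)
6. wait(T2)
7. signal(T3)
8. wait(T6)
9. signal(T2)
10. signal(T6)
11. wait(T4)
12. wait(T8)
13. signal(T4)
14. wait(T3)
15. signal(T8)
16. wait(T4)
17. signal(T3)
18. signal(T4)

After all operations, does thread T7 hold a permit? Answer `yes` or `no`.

Answer: no

Derivation:
Step 1: wait(T6) -> count=0 queue=[] holders={T6}
Step 2: signal(T6) -> count=1 queue=[] holders={none}
Step 3: wait(T7) -> count=0 queue=[] holders={T7}
Step 4: wait(T3) -> count=0 queue=[T3] holders={T7}
Step 5: signal(T7) -> count=0 queue=[] holders={T3}
Step 6: wait(T2) -> count=0 queue=[T2] holders={T3}
Step 7: signal(T3) -> count=0 queue=[] holders={T2}
Step 8: wait(T6) -> count=0 queue=[T6] holders={T2}
Step 9: signal(T2) -> count=0 queue=[] holders={T6}
Step 10: signal(T6) -> count=1 queue=[] holders={none}
Step 11: wait(T4) -> count=0 queue=[] holders={T4}
Step 12: wait(T8) -> count=0 queue=[T8] holders={T4}
Step 13: signal(T4) -> count=0 queue=[] holders={T8}
Step 14: wait(T3) -> count=0 queue=[T3] holders={T8}
Step 15: signal(T8) -> count=0 queue=[] holders={T3}
Step 16: wait(T4) -> count=0 queue=[T4] holders={T3}
Step 17: signal(T3) -> count=0 queue=[] holders={T4}
Step 18: signal(T4) -> count=1 queue=[] holders={none}
Final holders: {none} -> T7 not in holders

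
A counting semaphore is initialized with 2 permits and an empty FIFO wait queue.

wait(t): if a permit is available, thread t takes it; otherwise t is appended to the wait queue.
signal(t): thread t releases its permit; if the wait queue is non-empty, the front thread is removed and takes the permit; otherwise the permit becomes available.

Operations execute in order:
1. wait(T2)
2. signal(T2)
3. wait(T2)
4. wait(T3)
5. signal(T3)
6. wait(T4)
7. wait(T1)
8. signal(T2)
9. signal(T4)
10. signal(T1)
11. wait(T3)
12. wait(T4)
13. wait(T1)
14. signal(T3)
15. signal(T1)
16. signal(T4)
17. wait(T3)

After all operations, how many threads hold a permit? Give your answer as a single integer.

Answer: 1

Derivation:
Step 1: wait(T2) -> count=1 queue=[] holders={T2}
Step 2: signal(T2) -> count=2 queue=[] holders={none}
Step 3: wait(T2) -> count=1 queue=[] holders={T2}
Step 4: wait(T3) -> count=0 queue=[] holders={T2,T3}
Step 5: signal(T3) -> count=1 queue=[] holders={T2}
Step 6: wait(T4) -> count=0 queue=[] holders={T2,T4}
Step 7: wait(T1) -> count=0 queue=[T1] holders={T2,T4}
Step 8: signal(T2) -> count=0 queue=[] holders={T1,T4}
Step 9: signal(T4) -> count=1 queue=[] holders={T1}
Step 10: signal(T1) -> count=2 queue=[] holders={none}
Step 11: wait(T3) -> count=1 queue=[] holders={T3}
Step 12: wait(T4) -> count=0 queue=[] holders={T3,T4}
Step 13: wait(T1) -> count=0 queue=[T1] holders={T3,T4}
Step 14: signal(T3) -> count=0 queue=[] holders={T1,T4}
Step 15: signal(T1) -> count=1 queue=[] holders={T4}
Step 16: signal(T4) -> count=2 queue=[] holders={none}
Step 17: wait(T3) -> count=1 queue=[] holders={T3}
Final holders: {T3} -> 1 thread(s)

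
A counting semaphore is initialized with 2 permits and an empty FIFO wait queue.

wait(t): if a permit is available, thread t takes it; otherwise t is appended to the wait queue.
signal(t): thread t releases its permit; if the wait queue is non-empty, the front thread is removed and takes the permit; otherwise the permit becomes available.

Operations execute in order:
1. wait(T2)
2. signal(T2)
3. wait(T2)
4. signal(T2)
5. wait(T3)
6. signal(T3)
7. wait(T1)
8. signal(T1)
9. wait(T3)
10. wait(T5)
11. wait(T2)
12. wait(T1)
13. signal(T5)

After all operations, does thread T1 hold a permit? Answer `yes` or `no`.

Answer: no

Derivation:
Step 1: wait(T2) -> count=1 queue=[] holders={T2}
Step 2: signal(T2) -> count=2 queue=[] holders={none}
Step 3: wait(T2) -> count=1 queue=[] holders={T2}
Step 4: signal(T2) -> count=2 queue=[] holders={none}
Step 5: wait(T3) -> count=1 queue=[] holders={T3}
Step 6: signal(T3) -> count=2 queue=[] holders={none}
Step 7: wait(T1) -> count=1 queue=[] holders={T1}
Step 8: signal(T1) -> count=2 queue=[] holders={none}
Step 9: wait(T3) -> count=1 queue=[] holders={T3}
Step 10: wait(T5) -> count=0 queue=[] holders={T3,T5}
Step 11: wait(T2) -> count=0 queue=[T2] holders={T3,T5}
Step 12: wait(T1) -> count=0 queue=[T2,T1] holders={T3,T5}
Step 13: signal(T5) -> count=0 queue=[T1] holders={T2,T3}
Final holders: {T2,T3} -> T1 not in holders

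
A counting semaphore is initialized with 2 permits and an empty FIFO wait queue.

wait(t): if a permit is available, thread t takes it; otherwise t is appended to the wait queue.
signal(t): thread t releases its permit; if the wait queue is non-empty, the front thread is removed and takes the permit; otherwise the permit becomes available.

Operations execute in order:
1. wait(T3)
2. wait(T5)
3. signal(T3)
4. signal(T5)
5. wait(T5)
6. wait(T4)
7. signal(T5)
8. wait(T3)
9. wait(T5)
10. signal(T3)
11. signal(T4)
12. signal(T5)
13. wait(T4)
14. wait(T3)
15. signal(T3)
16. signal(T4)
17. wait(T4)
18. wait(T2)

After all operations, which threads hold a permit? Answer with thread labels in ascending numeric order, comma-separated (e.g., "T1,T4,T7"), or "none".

Answer: T2,T4

Derivation:
Step 1: wait(T3) -> count=1 queue=[] holders={T3}
Step 2: wait(T5) -> count=0 queue=[] holders={T3,T5}
Step 3: signal(T3) -> count=1 queue=[] holders={T5}
Step 4: signal(T5) -> count=2 queue=[] holders={none}
Step 5: wait(T5) -> count=1 queue=[] holders={T5}
Step 6: wait(T4) -> count=0 queue=[] holders={T4,T5}
Step 7: signal(T5) -> count=1 queue=[] holders={T4}
Step 8: wait(T3) -> count=0 queue=[] holders={T3,T4}
Step 9: wait(T5) -> count=0 queue=[T5] holders={T3,T4}
Step 10: signal(T3) -> count=0 queue=[] holders={T4,T5}
Step 11: signal(T4) -> count=1 queue=[] holders={T5}
Step 12: signal(T5) -> count=2 queue=[] holders={none}
Step 13: wait(T4) -> count=1 queue=[] holders={T4}
Step 14: wait(T3) -> count=0 queue=[] holders={T3,T4}
Step 15: signal(T3) -> count=1 queue=[] holders={T4}
Step 16: signal(T4) -> count=2 queue=[] holders={none}
Step 17: wait(T4) -> count=1 queue=[] holders={T4}
Step 18: wait(T2) -> count=0 queue=[] holders={T2,T4}
Final holders: T2,T4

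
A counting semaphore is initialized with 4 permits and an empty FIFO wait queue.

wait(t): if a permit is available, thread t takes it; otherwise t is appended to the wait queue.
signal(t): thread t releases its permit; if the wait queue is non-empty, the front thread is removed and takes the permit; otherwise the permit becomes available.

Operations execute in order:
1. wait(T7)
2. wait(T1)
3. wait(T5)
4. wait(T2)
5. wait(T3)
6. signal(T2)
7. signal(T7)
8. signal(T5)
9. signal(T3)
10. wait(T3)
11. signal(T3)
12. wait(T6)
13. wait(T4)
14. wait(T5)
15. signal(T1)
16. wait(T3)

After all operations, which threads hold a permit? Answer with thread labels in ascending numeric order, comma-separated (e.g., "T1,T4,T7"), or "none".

Step 1: wait(T7) -> count=3 queue=[] holders={T7}
Step 2: wait(T1) -> count=2 queue=[] holders={T1,T7}
Step 3: wait(T5) -> count=1 queue=[] holders={T1,T5,T7}
Step 4: wait(T2) -> count=0 queue=[] holders={T1,T2,T5,T7}
Step 5: wait(T3) -> count=0 queue=[T3] holders={T1,T2,T5,T7}
Step 6: signal(T2) -> count=0 queue=[] holders={T1,T3,T5,T7}
Step 7: signal(T7) -> count=1 queue=[] holders={T1,T3,T5}
Step 8: signal(T5) -> count=2 queue=[] holders={T1,T3}
Step 9: signal(T3) -> count=3 queue=[] holders={T1}
Step 10: wait(T3) -> count=2 queue=[] holders={T1,T3}
Step 11: signal(T3) -> count=3 queue=[] holders={T1}
Step 12: wait(T6) -> count=2 queue=[] holders={T1,T6}
Step 13: wait(T4) -> count=1 queue=[] holders={T1,T4,T6}
Step 14: wait(T5) -> count=0 queue=[] holders={T1,T4,T5,T6}
Step 15: signal(T1) -> count=1 queue=[] holders={T4,T5,T6}
Step 16: wait(T3) -> count=0 queue=[] holders={T3,T4,T5,T6}
Final holders: T3,T4,T5,T6

Answer: T3,T4,T5,T6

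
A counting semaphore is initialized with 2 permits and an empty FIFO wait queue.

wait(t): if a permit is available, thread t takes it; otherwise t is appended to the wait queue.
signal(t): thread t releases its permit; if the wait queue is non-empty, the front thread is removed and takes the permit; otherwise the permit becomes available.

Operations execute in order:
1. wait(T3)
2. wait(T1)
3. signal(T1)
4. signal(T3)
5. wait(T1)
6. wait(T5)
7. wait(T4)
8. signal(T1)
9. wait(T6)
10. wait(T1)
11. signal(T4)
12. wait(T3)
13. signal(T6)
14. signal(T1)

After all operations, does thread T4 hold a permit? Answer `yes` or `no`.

Answer: no

Derivation:
Step 1: wait(T3) -> count=1 queue=[] holders={T3}
Step 2: wait(T1) -> count=0 queue=[] holders={T1,T3}
Step 3: signal(T1) -> count=1 queue=[] holders={T3}
Step 4: signal(T3) -> count=2 queue=[] holders={none}
Step 5: wait(T1) -> count=1 queue=[] holders={T1}
Step 6: wait(T5) -> count=0 queue=[] holders={T1,T5}
Step 7: wait(T4) -> count=0 queue=[T4] holders={T1,T5}
Step 8: signal(T1) -> count=0 queue=[] holders={T4,T5}
Step 9: wait(T6) -> count=0 queue=[T6] holders={T4,T5}
Step 10: wait(T1) -> count=0 queue=[T6,T1] holders={T4,T5}
Step 11: signal(T4) -> count=0 queue=[T1] holders={T5,T6}
Step 12: wait(T3) -> count=0 queue=[T1,T3] holders={T5,T6}
Step 13: signal(T6) -> count=0 queue=[T3] holders={T1,T5}
Step 14: signal(T1) -> count=0 queue=[] holders={T3,T5}
Final holders: {T3,T5} -> T4 not in holders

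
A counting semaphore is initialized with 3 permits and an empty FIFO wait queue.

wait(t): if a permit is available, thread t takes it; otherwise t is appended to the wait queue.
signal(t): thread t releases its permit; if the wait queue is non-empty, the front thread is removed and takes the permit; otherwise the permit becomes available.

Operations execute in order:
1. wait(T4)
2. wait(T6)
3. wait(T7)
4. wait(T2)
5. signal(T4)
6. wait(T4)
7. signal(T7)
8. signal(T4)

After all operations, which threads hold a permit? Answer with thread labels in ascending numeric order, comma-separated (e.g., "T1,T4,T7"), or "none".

Answer: T2,T6

Derivation:
Step 1: wait(T4) -> count=2 queue=[] holders={T4}
Step 2: wait(T6) -> count=1 queue=[] holders={T4,T6}
Step 3: wait(T7) -> count=0 queue=[] holders={T4,T6,T7}
Step 4: wait(T2) -> count=0 queue=[T2] holders={T4,T6,T7}
Step 5: signal(T4) -> count=0 queue=[] holders={T2,T6,T7}
Step 6: wait(T4) -> count=0 queue=[T4] holders={T2,T6,T7}
Step 7: signal(T7) -> count=0 queue=[] holders={T2,T4,T6}
Step 8: signal(T4) -> count=1 queue=[] holders={T2,T6}
Final holders: T2,T6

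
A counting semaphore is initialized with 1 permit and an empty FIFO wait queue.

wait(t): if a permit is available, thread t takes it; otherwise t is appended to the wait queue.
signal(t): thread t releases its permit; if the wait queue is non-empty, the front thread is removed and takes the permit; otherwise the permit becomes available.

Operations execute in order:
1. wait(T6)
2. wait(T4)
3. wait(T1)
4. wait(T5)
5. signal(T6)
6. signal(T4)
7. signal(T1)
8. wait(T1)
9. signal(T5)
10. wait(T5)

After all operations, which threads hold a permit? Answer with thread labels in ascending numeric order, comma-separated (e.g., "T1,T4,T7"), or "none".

Answer: T1

Derivation:
Step 1: wait(T6) -> count=0 queue=[] holders={T6}
Step 2: wait(T4) -> count=0 queue=[T4] holders={T6}
Step 3: wait(T1) -> count=0 queue=[T4,T1] holders={T6}
Step 4: wait(T5) -> count=0 queue=[T4,T1,T5] holders={T6}
Step 5: signal(T6) -> count=0 queue=[T1,T5] holders={T4}
Step 6: signal(T4) -> count=0 queue=[T5] holders={T1}
Step 7: signal(T1) -> count=0 queue=[] holders={T5}
Step 8: wait(T1) -> count=0 queue=[T1] holders={T5}
Step 9: signal(T5) -> count=0 queue=[] holders={T1}
Step 10: wait(T5) -> count=0 queue=[T5] holders={T1}
Final holders: T1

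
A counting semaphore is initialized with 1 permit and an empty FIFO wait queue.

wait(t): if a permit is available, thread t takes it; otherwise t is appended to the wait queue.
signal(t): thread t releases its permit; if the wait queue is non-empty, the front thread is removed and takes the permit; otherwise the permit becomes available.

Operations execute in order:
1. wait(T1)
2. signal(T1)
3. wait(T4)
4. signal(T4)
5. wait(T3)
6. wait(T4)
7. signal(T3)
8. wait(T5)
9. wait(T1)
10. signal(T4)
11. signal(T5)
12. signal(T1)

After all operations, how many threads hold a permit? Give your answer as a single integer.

Step 1: wait(T1) -> count=0 queue=[] holders={T1}
Step 2: signal(T1) -> count=1 queue=[] holders={none}
Step 3: wait(T4) -> count=0 queue=[] holders={T4}
Step 4: signal(T4) -> count=1 queue=[] holders={none}
Step 5: wait(T3) -> count=0 queue=[] holders={T3}
Step 6: wait(T4) -> count=0 queue=[T4] holders={T3}
Step 7: signal(T3) -> count=0 queue=[] holders={T4}
Step 8: wait(T5) -> count=0 queue=[T5] holders={T4}
Step 9: wait(T1) -> count=0 queue=[T5,T1] holders={T4}
Step 10: signal(T4) -> count=0 queue=[T1] holders={T5}
Step 11: signal(T5) -> count=0 queue=[] holders={T1}
Step 12: signal(T1) -> count=1 queue=[] holders={none}
Final holders: {none} -> 0 thread(s)

Answer: 0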